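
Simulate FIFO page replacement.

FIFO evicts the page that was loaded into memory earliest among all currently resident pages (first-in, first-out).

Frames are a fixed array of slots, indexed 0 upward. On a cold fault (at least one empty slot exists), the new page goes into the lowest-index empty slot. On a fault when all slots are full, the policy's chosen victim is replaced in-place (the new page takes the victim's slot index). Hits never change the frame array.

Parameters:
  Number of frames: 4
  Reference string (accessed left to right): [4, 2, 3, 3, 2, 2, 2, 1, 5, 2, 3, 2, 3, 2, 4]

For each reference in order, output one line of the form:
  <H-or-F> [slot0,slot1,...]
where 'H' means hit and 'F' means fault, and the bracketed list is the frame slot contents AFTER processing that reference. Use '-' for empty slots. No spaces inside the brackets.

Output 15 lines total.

F [4,-,-,-]
F [4,2,-,-]
F [4,2,3,-]
H [4,2,3,-]
H [4,2,3,-]
H [4,2,3,-]
H [4,2,3,-]
F [4,2,3,1]
F [5,2,3,1]
H [5,2,3,1]
H [5,2,3,1]
H [5,2,3,1]
H [5,2,3,1]
H [5,2,3,1]
F [5,4,3,1]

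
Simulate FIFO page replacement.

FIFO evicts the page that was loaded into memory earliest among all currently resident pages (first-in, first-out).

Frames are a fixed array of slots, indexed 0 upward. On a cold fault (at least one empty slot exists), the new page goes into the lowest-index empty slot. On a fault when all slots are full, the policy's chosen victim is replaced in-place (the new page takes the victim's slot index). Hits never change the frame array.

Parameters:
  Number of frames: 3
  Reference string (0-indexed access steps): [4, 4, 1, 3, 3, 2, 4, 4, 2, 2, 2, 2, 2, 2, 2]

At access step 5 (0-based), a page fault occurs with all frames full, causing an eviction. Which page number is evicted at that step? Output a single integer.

Step 0: ref 4 -> FAULT, frames=[4,-,-]
Step 1: ref 4 -> HIT, frames=[4,-,-]
Step 2: ref 1 -> FAULT, frames=[4,1,-]
Step 3: ref 3 -> FAULT, frames=[4,1,3]
Step 4: ref 3 -> HIT, frames=[4,1,3]
Step 5: ref 2 -> FAULT, evict 4, frames=[2,1,3]
At step 5: evicted page 4

Answer: 4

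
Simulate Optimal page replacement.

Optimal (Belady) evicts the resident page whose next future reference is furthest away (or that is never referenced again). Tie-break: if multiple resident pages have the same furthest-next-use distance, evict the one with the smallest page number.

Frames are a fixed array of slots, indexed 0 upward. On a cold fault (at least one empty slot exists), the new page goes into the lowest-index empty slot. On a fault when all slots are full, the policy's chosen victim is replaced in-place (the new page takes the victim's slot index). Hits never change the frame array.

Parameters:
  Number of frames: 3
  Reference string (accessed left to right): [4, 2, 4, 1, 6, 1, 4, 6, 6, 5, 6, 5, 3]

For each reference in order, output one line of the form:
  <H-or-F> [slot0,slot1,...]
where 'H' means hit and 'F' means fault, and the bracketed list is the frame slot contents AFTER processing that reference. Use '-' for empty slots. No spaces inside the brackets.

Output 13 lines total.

F [4,-,-]
F [4,2,-]
H [4,2,-]
F [4,2,1]
F [4,6,1]
H [4,6,1]
H [4,6,1]
H [4,6,1]
H [4,6,1]
F [4,6,5]
H [4,6,5]
H [4,6,5]
F [3,6,5]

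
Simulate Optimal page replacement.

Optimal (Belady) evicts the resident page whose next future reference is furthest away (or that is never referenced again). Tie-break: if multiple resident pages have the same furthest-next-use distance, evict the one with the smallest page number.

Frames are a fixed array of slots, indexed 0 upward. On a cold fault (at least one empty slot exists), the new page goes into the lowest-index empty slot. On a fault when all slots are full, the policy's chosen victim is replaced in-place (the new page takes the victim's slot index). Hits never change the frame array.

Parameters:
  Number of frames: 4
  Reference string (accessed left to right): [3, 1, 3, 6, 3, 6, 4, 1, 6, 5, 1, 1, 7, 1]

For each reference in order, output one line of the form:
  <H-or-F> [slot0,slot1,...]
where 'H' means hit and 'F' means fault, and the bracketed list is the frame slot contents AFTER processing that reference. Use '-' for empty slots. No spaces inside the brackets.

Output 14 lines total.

F [3,-,-,-]
F [3,1,-,-]
H [3,1,-,-]
F [3,1,6,-]
H [3,1,6,-]
H [3,1,6,-]
F [3,1,6,4]
H [3,1,6,4]
H [3,1,6,4]
F [5,1,6,4]
H [5,1,6,4]
H [5,1,6,4]
F [5,1,6,7]
H [5,1,6,7]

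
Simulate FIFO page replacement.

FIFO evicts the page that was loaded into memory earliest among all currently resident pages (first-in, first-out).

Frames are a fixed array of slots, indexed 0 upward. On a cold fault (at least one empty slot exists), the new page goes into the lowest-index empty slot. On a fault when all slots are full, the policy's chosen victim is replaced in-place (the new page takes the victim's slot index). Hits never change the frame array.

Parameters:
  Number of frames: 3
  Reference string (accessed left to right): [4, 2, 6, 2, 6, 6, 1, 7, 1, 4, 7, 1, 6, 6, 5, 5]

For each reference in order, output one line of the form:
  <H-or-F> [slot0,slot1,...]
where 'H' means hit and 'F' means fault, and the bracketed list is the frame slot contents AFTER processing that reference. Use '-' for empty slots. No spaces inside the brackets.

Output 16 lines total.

F [4,-,-]
F [4,2,-]
F [4,2,6]
H [4,2,6]
H [4,2,6]
H [4,2,6]
F [1,2,6]
F [1,7,6]
H [1,7,6]
F [1,7,4]
H [1,7,4]
H [1,7,4]
F [6,7,4]
H [6,7,4]
F [6,5,4]
H [6,5,4]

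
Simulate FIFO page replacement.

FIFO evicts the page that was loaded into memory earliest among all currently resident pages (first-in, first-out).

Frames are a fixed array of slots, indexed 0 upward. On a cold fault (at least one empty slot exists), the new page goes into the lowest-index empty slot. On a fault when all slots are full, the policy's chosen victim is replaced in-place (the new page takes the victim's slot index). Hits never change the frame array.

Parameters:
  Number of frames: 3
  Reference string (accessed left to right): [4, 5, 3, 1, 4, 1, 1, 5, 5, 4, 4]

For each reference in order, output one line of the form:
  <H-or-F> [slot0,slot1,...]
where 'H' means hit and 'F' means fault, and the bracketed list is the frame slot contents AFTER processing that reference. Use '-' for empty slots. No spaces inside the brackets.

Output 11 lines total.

F [4,-,-]
F [4,5,-]
F [4,5,3]
F [1,5,3]
F [1,4,3]
H [1,4,3]
H [1,4,3]
F [1,4,5]
H [1,4,5]
H [1,4,5]
H [1,4,5]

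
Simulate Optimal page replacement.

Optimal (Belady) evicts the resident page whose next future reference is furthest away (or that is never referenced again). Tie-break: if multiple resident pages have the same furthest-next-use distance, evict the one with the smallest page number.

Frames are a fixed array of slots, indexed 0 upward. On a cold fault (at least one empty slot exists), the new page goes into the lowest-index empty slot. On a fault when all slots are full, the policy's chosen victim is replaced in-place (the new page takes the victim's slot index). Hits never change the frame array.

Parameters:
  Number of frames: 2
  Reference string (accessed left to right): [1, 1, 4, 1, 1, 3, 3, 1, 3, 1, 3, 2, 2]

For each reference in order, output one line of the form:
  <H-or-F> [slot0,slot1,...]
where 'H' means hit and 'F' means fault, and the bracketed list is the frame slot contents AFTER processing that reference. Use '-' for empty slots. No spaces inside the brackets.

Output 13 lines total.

F [1,-]
H [1,-]
F [1,4]
H [1,4]
H [1,4]
F [1,3]
H [1,3]
H [1,3]
H [1,3]
H [1,3]
H [1,3]
F [2,3]
H [2,3]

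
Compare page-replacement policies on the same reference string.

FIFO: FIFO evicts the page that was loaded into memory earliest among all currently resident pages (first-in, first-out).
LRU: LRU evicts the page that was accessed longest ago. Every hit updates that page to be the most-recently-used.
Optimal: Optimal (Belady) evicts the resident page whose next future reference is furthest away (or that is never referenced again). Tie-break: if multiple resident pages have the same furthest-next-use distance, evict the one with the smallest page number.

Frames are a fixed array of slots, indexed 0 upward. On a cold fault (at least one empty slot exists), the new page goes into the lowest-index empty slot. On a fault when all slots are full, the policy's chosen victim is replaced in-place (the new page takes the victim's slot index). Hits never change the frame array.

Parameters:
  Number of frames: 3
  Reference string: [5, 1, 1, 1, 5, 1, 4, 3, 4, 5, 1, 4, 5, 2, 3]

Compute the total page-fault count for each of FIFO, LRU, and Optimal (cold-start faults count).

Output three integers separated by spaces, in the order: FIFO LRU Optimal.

--- FIFO ---
  step 0: ref 5 -> FAULT, frames=[5,-,-] (faults so far: 1)
  step 1: ref 1 -> FAULT, frames=[5,1,-] (faults so far: 2)
  step 2: ref 1 -> HIT, frames=[5,1,-] (faults so far: 2)
  step 3: ref 1 -> HIT, frames=[5,1,-] (faults so far: 2)
  step 4: ref 5 -> HIT, frames=[5,1,-] (faults so far: 2)
  step 5: ref 1 -> HIT, frames=[5,1,-] (faults so far: 2)
  step 6: ref 4 -> FAULT, frames=[5,1,4] (faults so far: 3)
  step 7: ref 3 -> FAULT, evict 5, frames=[3,1,4] (faults so far: 4)
  step 8: ref 4 -> HIT, frames=[3,1,4] (faults so far: 4)
  step 9: ref 5 -> FAULT, evict 1, frames=[3,5,4] (faults so far: 5)
  step 10: ref 1 -> FAULT, evict 4, frames=[3,5,1] (faults so far: 6)
  step 11: ref 4 -> FAULT, evict 3, frames=[4,5,1] (faults so far: 7)
  step 12: ref 5 -> HIT, frames=[4,5,1] (faults so far: 7)
  step 13: ref 2 -> FAULT, evict 5, frames=[4,2,1] (faults so far: 8)
  step 14: ref 3 -> FAULT, evict 1, frames=[4,2,3] (faults so far: 9)
  FIFO total faults: 9
--- LRU ---
  step 0: ref 5 -> FAULT, frames=[5,-,-] (faults so far: 1)
  step 1: ref 1 -> FAULT, frames=[5,1,-] (faults so far: 2)
  step 2: ref 1 -> HIT, frames=[5,1,-] (faults so far: 2)
  step 3: ref 1 -> HIT, frames=[5,1,-] (faults so far: 2)
  step 4: ref 5 -> HIT, frames=[5,1,-] (faults so far: 2)
  step 5: ref 1 -> HIT, frames=[5,1,-] (faults so far: 2)
  step 6: ref 4 -> FAULT, frames=[5,1,4] (faults so far: 3)
  step 7: ref 3 -> FAULT, evict 5, frames=[3,1,4] (faults so far: 4)
  step 8: ref 4 -> HIT, frames=[3,1,4] (faults so far: 4)
  step 9: ref 5 -> FAULT, evict 1, frames=[3,5,4] (faults so far: 5)
  step 10: ref 1 -> FAULT, evict 3, frames=[1,5,4] (faults so far: 6)
  step 11: ref 4 -> HIT, frames=[1,5,4] (faults so far: 6)
  step 12: ref 5 -> HIT, frames=[1,5,4] (faults so far: 6)
  step 13: ref 2 -> FAULT, evict 1, frames=[2,5,4] (faults so far: 7)
  step 14: ref 3 -> FAULT, evict 4, frames=[2,5,3] (faults so far: 8)
  LRU total faults: 8
--- Optimal ---
  step 0: ref 5 -> FAULT, frames=[5,-,-] (faults so far: 1)
  step 1: ref 1 -> FAULT, frames=[5,1,-] (faults so far: 2)
  step 2: ref 1 -> HIT, frames=[5,1,-] (faults so far: 2)
  step 3: ref 1 -> HIT, frames=[5,1,-] (faults so far: 2)
  step 4: ref 5 -> HIT, frames=[5,1,-] (faults so far: 2)
  step 5: ref 1 -> HIT, frames=[5,1,-] (faults so far: 2)
  step 6: ref 4 -> FAULT, frames=[5,1,4] (faults so far: 3)
  step 7: ref 3 -> FAULT, evict 1, frames=[5,3,4] (faults so far: 4)
  step 8: ref 4 -> HIT, frames=[5,3,4] (faults so far: 4)
  step 9: ref 5 -> HIT, frames=[5,3,4] (faults so far: 4)
  step 10: ref 1 -> FAULT, evict 3, frames=[5,1,4] (faults so far: 5)
  step 11: ref 4 -> HIT, frames=[5,1,4] (faults so far: 5)
  step 12: ref 5 -> HIT, frames=[5,1,4] (faults so far: 5)
  step 13: ref 2 -> FAULT, evict 1, frames=[5,2,4] (faults so far: 6)
  step 14: ref 3 -> FAULT, evict 2, frames=[5,3,4] (faults so far: 7)
  Optimal total faults: 7

Answer: 9 8 7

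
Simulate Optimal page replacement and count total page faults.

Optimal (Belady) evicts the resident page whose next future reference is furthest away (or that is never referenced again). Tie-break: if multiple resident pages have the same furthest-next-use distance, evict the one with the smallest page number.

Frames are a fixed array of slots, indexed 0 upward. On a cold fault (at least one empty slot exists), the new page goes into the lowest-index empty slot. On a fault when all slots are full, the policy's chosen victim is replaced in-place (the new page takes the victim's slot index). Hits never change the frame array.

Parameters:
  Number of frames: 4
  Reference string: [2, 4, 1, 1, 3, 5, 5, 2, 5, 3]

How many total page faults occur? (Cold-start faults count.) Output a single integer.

Step 0: ref 2 → FAULT, frames=[2,-,-,-]
Step 1: ref 4 → FAULT, frames=[2,4,-,-]
Step 2: ref 1 → FAULT, frames=[2,4,1,-]
Step 3: ref 1 → HIT, frames=[2,4,1,-]
Step 4: ref 3 → FAULT, frames=[2,4,1,3]
Step 5: ref 5 → FAULT (evict 1), frames=[2,4,5,3]
Step 6: ref 5 → HIT, frames=[2,4,5,3]
Step 7: ref 2 → HIT, frames=[2,4,5,3]
Step 8: ref 5 → HIT, frames=[2,4,5,3]
Step 9: ref 3 → HIT, frames=[2,4,5,3]
Total faults: 5

Answer: 5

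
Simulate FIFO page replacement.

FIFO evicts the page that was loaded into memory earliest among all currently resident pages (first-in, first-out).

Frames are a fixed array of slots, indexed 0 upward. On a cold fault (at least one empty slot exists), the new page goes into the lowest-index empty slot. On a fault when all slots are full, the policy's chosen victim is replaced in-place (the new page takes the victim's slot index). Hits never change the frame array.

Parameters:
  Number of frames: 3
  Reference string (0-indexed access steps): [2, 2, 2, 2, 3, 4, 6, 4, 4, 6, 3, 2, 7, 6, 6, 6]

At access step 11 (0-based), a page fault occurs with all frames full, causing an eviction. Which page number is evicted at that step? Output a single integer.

Answer: 3

Derivation:
Step 0: ref 2 -> FAULT, frames=[2,-,-]
Step 1: ref 2 -> HIT, frames=[2,-,-]
Step 2: ref 2 -> HIT, frames=[2,-,-]
Step 3: ref 2 -> HIT, frames=[2,-,-]
Step 4: ref 3 -> FAULT, frames=[2,3,-]
Step 5: ref 4 -> FAULT, frames=[2,3,4]
Step 6: ref 6 -> FAULT, evict 2, frames=[6,3,4]
Step 7: ref 4 -> HIT, frames=[6,3,4]
Step 8: ref 4 -> HIT, frames=[6,3,4]
Step 9: ref 6 -> HIT, frames=[6,3,4]
Step 10: ref 3 -> HIT, frames=[6,3,4]
Step 11: ref 2 -> FAULT, evict 3, frames=[6,2,4]
At step 11: evicted page 3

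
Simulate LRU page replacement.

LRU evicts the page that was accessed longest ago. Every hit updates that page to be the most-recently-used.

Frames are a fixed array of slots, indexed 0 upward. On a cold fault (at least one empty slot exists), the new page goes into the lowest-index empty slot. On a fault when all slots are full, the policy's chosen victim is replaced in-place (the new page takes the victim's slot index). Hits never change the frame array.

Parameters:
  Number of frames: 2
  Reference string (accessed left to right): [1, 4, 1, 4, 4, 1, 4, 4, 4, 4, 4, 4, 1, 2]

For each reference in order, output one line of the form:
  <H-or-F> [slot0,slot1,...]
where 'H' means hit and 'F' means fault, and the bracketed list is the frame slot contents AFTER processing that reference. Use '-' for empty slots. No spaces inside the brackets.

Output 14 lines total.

F [1,-]
F [1,4]
H [1,4]
H [1,4]
H [1,4]
H [1,4]
H [1,4]
H [1,4]
H [1,4]
H [1,4]
H [1,4]
H [1,4]
H [1,4]
F [1,2]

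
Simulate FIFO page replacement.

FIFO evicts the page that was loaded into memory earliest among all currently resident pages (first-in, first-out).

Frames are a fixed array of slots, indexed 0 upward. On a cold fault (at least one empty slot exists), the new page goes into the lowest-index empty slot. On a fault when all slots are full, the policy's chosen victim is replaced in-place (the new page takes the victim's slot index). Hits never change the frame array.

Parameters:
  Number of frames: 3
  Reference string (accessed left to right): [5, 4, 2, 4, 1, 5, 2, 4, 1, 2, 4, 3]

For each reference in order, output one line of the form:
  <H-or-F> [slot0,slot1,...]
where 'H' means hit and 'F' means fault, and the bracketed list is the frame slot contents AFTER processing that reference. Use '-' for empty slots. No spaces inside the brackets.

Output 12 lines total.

F [5,-,-]
F [5,4,-]
F [5,4,2]
H [5,4,2]
F [1,4,2]
F [1,5,2]
H [1,5,2]
F [1,5,4]
H [1,5,4]
F [2,5,4]
H [2,5,4]
F [2,3,4]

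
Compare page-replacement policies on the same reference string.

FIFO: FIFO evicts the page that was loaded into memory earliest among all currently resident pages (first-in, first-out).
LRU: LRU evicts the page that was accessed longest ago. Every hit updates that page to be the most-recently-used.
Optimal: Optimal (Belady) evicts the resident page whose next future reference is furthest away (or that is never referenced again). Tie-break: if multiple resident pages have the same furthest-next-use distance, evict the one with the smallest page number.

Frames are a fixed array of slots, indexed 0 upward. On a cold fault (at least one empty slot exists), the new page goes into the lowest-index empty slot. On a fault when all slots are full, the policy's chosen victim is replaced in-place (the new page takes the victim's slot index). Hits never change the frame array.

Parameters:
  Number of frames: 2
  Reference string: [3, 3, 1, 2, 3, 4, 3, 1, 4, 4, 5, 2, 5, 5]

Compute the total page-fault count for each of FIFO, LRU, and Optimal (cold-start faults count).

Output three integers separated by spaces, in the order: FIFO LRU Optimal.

--- FIFO ---
  step 0: ref 3 -> FAULT, frames=[3,-] (faults so far: 1)
  step 1: ref 3 -> HIT, frames=[3,-] (faults so far: 1)
  step 2: ref 1 -> FAULT, frames=[3,1] (faults so far: 2)
  step 3: ref 2 -> FAULT, evict 3, frames=[2,1] (faults so far: 3)
  step 4: ref 3 -> FAULT, evict 1, frames=[2,3] (faults so far: 4)
  step 5: ref 4 -> FAULT, evict 2, frames=[4,3] (faults so far: 5)
  step 6: ref 3 -> HIT, frames=[4,3] (faults so far: 5)
  step 7: ref 1 -> FAULT, evict 3, frames=[4,1] (faults so far: 6)
  step 8: ref 4 -> HIT, frames=[4,1] (faults so far: 6)
  step 9: ref 4 -> HIT, frames=[4,1] (faults so far: 6)
  step 10: ref 5 -> FAULT, evict 4, frames=[5,1] (faults so far: 7)
  step 11: ref 2 -> FAULT, evict 1, frames=[5,2] (faults so far: 8)
  step 12: ref 5 -> HIT, frames=[5,2] (faults so far: 8)
  step 13: ref 5 -> HIT, frames=[5,2] (faults so far: 8)
  FIFO total faults: 8
--- LRU ---
  step 0: ref 3 -> FAULT, frames=[3,-] (faults so far: 1)
  step 1: ref 3 -> HIT, frames=[3,-] (faults so far: 1)
  step 2: ref 1 -> FAULT, frames=[3,1] (faults so far: 2)
  step 3: ref 2 -> FAULT, evict 3, frames=[2,1] (faults so far: 3)
  step 4: ref 3 -> FAULT, evict 1, frames=[2,3] (faults so far: 4)
  step 5: ref 4 -> FAULT, evict 2, frames=[4,3] (faults so far: 5)
  step 6: ref 3 -> HIT, frames=[4,3] (faults so far: 5)
  step 7: ref 1 -> FAULT, evict 4, frames=[1,3] (faults so far: 6)
  step 8: ref 4 -> FAULT, evict 3, frames=[1,4] (faults so far: 7)
  step 9: ref 4 -> HIT, frames=[1,4] (faults so far: 7)
  step 10: ref 5 -> FAULT, evict 1, frames=[5,4] (faults so far: 8)
  step 11: ref 2 -> FAULT, evict 4, frames=[5,2] (faults so far: 9)
  step 12: ref 5 -> HIT, frames=[5,2] (faults so far: 9)
  step 13: ref 5 -> HIT, frames=[5,2] (faults so far: 9)
  LRU total faults: 9
--- Optimal ---
  step 0: ref 3 -> FAULT, frames=[3,-] (faults so far: 1)
  step 1: ref 3 -> HIT, frames=[3,-] (faults so far: 1)
  step 2: ref 1 -> FAULT, frames=[3,1] (faults so far: 2)
  step 3: ref 2 -> FAULT, evict 1, frames=[3,2] (faults so far: 3)
  step 4: ref 3 -> HIT, frames=[3,2] (faults so far: 3)
  step 5: ref 4 -> FAULT, evict 2, frames=[3,4] (faults so far: 4)
  step 6: ref 3 -> HIT, frames=[3,4] (faults so far: 4)
  step 7: ref 1 -> FAULT, evict 3, frames=[1,4] (faults so far: 5)
  step 8: ref 4 -> HIT, frames=[1,4] (faults so far: 5)
  step 9: ref 4 -> HIT, frames=[1,4] (faults so far: 5)
  step 10: ref 5 -> FAULT, evict 1, frames=[5,4] (faults so far: 6)
  step 11: ref 2 -> FAULT, evict 4, frames=[5,2] (faults so far: 7)
  step 12: ref 5 -> HIT, frames=[5,2] (faults so far: 7)
  step 13: ref 5 -> HIT, frames=[5,2] (faults so far: 7)
  Optimal total faults: 7

Answer: 8 9 7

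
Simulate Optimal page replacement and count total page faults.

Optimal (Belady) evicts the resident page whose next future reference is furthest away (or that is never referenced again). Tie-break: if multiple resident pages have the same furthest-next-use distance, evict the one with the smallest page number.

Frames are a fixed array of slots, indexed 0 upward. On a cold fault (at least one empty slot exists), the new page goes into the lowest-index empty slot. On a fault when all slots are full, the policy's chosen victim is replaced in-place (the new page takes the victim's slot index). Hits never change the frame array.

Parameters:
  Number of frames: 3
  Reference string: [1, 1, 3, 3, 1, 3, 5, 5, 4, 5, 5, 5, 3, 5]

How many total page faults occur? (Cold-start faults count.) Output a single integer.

Answer: 4

Derivation:
Step 0: ref 1 → FAULT, frames=[1,-,-]
Step 1: ref 1 → HIT, frames=[1,-,-]
Step 2: ref 3 → FAULT, frames=[1,3,-]
Step 3: ref 3 → HIT, frames=[1,3,-]
Step 4: ref 1 → HIT, frames=[1,3,-]
Step 5: ref 3 → HIT, frames=[1,3,-]
Step 6: ref 5 → FAULT, frames=[1,3,5]
Step 7: ref 5 → HIT, frames=[1,3,5]
Step 8: ref 4 → FAULT (evict 1), frames=[4,3,5]
Step 9: ref 5 → HIT, frames=[4,3,5]
Step 10: ref 5 → HIT, frames=[4,3,5]
Step 11: ref 5 → HIT, frames=[4,3,5]
Step 12: ref 3 → HIT, frames=[4,3,5]
Step 13: ref 5 → HIT, frames=[4,3,5]
Total faults: 4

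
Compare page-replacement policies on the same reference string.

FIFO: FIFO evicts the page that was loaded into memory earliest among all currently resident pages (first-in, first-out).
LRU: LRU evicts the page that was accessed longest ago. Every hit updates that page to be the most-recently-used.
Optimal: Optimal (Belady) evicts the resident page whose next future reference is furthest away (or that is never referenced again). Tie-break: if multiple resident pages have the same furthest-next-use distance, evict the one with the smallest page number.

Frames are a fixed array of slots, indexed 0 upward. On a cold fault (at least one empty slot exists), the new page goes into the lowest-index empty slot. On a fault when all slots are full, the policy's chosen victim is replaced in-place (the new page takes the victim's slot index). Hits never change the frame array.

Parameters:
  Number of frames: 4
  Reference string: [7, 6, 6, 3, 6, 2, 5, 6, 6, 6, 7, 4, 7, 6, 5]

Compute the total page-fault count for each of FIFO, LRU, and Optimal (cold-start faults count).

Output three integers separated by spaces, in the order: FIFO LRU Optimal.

Answer: 8 7 6

Derivation:
--- FIFO ---
  step 0: ref 7 -> FAULT, frames=[7,-,-,-] (faults so far: 1)
  step 1: ref 6 -> FAULT, frames=[7,6,-,-] (faults so far: 2)
  step 2: ref 6 -> HIT, frames=[7,6,-,-] (faults so far: 2)
  step 3: ref 3 -> FAULT, frames=[7,6,3,-] (faults so far: 3)
  step 4: ref 6 -> HIT, frames=[7,6,3,-] (faults so far: 3)
  step 5: ref 2 -> FAULT, frames=[7,6,3,2] (faults so far: 4)
  step 6: ref 5 -> FAULT, evict 7, frames=[5,6,3,2] (faults so far: 5)
  step 7: ref 6 -> HIT, frames=[5,6,3,2] (faults so far: 5)
  step 8: ref 6 -> HIT, frames=[5,6,3,2] (faults so far: 5)
  step 9: ref 6 -> HIT, frames=[5,6,3,2] (faults so far: 5)
  step 10: ref 7 -> FAULT, evict 6, frames=[5,7,3,2] (faults so far: 6)
  step 11: ref 4 -> FAULT, evict 3, frames=[5,7,4,2] (faults so far: 7)
  step 12: ref 7 -> HIT, frames=[5,7,4,2] (faults so far: 7)
  step 13: ref 6 -> FAULT, evict 2, frames=[5,7,4,6] (faults so far: 8)
  step 14: ref 5 -> HIT, frames=[5,7,4,6] (faults so far: 8)
  FIFO total faults: 8
--- LRU ---
  step 0: ref 7 -> FAULT, frames=[7,-,-,-] (faults so far: 1)
  step 1: ref 6 -> FAULT, frames=[7,6,-,-] (faults so far: 2)
  step 2: ref 6 -> HIT, frames=[7,6,-,-] (faults so far: 2)
  step 3: ref 3 -> FAULT, frames=[7,6,3,-] (faults so far: 3)
  step 4: ref 6 -> HIT, frames=[7,6,3,-] (faults so far: 3)
  step 5: ref 2 -> FAULT, frames=[7,6,3,2] (faults so far: 4)
  step 6: ref 5 -> FAULT, evict 7, frames=[5,6,3,2] (faults so far: 5)
  step 7: ref 6 -> HIT, frames=[5,6,3,2] (faults so far: 5)
  step 8: ref 6 -> HIT, frames=[5,6,3,2] (faults so far: 5)
  step 9: ref 6 -> HIT, frames=[5,6,3,2] (faults so far: 5)
  step 10: ref 7 -> FAULT, evict 3, frames=[5,6,7,2] (faults so far: 6)
  step 11: ref 4 -> FAULT, evict 2, frames=[5,6,7,4] (faults so far: 7)
  step 12: ref 7 -> HIT, frames=[5,6,7,4] (faults so far: 7)
  step 13: ref 6 -> HIT, frames=[5,6,7,4] (faults so far: 7)
  step 14: ref 5 -> HIT, frames=[5,6,7,4] (faults so far: 7)
  LRU total faults: 7
--- Optimal ---
  step 0: ref 7 -> FAULT, frames=[7,-,-,-] (faults so far: 1)
  step 1: ref 6 -> FAULT, frames=[7,6,-,-] (faults so far: 2)
  step 2: ref 6 -> HIT, frames=[7,6,-,-] (faults so far: 2)
  step 3: ref 3 -> FAULT, frames=[7,6,3,-] (faults so far: 3)
  step 4: ref 6 -> HIT, frames=[7,6,3,-] (faults so far: 3)
  step 5: ref 2 -> FAULT, frames=[7,6,3,2] (faults so far: 4)
  step 6: ref 5 -> FAULT, evict 2, frames=[7,6,3,5] (faults so far: 5)
  step 7: ref 6 -> HIT, frames=[7,6,3,5] (faults so far: 5)
  step 8: ref 6 -> HIT, frames=[7,6,3,5] (faults so far: 5)
  step 9: ref 6 -> HIT, frames=[7,6,3,5] (faults so far: 5)
  step 10: ref 7 -> HIT, frames=[7,6,3,5] (faults so far: 5)
  step 11: ref 4 -> FAULT, evict 3, frames=[7,6,4,5] (faults so far: 6)
  step 12: ref 7 -> HIT, frames=[7,6,4,5] (faults so far: 6)
  step 13: ref 6 -> HIT, frames=[7,6,4,5] (faults so far: 6)
  step 14: ref 5 -> HIT, frames=[7,6,4,5] (faults so far: 6)
  Optimal total faults: 6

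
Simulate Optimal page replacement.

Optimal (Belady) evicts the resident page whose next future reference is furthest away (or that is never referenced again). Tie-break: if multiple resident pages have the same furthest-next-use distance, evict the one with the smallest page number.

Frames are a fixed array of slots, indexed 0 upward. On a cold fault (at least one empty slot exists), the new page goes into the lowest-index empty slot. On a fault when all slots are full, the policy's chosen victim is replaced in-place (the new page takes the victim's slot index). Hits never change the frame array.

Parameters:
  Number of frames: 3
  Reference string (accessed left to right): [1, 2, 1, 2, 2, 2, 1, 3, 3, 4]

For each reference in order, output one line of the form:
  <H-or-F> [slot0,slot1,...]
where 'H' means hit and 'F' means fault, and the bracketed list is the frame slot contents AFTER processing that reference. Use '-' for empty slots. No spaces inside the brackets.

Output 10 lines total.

F [1,-,-]
F [1,2,-]
H [1,2,-]
H [1,2,-]
H [1,2,-]
H [1,2,-]
H [1,2,-]
F [1,2,3]
H [1,2,3]
F [4,2,3]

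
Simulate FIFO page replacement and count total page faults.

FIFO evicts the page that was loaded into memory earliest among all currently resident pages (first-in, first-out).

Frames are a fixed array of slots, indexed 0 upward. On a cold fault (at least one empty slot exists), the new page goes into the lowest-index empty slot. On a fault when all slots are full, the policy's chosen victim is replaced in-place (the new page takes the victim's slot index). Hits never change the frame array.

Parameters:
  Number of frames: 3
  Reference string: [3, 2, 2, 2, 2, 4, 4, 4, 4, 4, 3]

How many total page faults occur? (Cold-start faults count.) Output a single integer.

Answer: 3

Derivation:
Step 0: ref 3 → FAULT, frames=[3,-,-]
Step 1: ref 2 → FAULT, frames=[3,2,-]
Step 2: ref 2 → HIT, frames=[3,2,-]
Step 3: ref 2 → HIT, frames=[3,2,-]
Step 4: ref 2 → HIT, frames=[3,2,-]
Step 5: ref 4 → FAULT, frames=[3,2,4]
Step 6: ref 4 → HIT, frames=[3,2,4]
Step 7: ref 4 → HIT, frames=[3,2,4]
Step 8: ref 4 → HIT, frames=[3,2,4]
Step 9: ref 4 → HIT, frames=[3,2,4]
Step 10: ref 3 → HIT, frames=[3,2,4]
Total faults: 3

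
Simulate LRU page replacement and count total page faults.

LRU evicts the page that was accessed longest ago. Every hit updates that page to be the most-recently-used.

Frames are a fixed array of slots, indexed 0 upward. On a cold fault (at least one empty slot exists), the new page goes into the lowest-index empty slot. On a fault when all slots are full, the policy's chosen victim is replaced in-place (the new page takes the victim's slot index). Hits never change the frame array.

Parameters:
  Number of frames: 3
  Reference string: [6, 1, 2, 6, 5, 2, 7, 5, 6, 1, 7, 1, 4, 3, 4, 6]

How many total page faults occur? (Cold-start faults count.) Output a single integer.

Answer: 11

Derivation:
Step 0: ref 6 → FAULT, frames=[6,-,-]
Step 1: ref 1 → FAULT, frames=[6,1,-]
Step 2: ref 2 → FAULT, frames=[6,1,2]
Step 3: ref 6 → HIT, frames=[6,1,2]
Step 4: ref 5 → FAULT (evict 1), frames=[6,5,2]
Step 5: ref 2 → HIT, frames=[6,5,2]
Step 6: ref 7 → FAULT (evict 6), frames=[7,5,2]
Step 7: ref 5 → HIT, frames=[7,5,2]
Step 8: ref 6 → FAULT (evict 2), frames=[7,5,6]
Step 9: ref 1 → FAULT (evict 7), frames=[1,5,6]
Step 10: ref 7 → FAULT (evict 5), frames=[1,7,6]
Step 11: ref 1 → HIT, frames=[1,7,6]
Step 12: ref 4 → FAULT (evict 6), frames=[1,7,4]
Step 13: ref 3 → FAULT (evict 7), frames=[1,3,4]
Step 14: ref 4 → HIT, frames=[1,3,4]
Step 15: ref 6 → FAULT (evict 1), frames=[6,3,4]
Total faults: 11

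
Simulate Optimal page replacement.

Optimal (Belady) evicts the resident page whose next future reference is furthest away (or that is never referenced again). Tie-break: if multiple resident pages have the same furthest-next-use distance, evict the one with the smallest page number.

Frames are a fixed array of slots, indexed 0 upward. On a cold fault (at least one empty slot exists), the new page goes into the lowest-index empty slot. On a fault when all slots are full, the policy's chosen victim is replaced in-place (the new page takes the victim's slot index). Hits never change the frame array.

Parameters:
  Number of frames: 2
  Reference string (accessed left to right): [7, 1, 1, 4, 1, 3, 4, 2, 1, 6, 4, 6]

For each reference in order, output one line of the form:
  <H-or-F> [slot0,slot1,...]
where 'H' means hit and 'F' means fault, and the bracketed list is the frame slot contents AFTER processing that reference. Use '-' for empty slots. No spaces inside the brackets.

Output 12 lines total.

F [7,-]
F [7,1]
H [7,1]
F [4,1]
H [4,1]
F [4,3]
H [4,3]
F [4,2]
F [4,1]
F [4,6]
H [4,6]
H [4,6]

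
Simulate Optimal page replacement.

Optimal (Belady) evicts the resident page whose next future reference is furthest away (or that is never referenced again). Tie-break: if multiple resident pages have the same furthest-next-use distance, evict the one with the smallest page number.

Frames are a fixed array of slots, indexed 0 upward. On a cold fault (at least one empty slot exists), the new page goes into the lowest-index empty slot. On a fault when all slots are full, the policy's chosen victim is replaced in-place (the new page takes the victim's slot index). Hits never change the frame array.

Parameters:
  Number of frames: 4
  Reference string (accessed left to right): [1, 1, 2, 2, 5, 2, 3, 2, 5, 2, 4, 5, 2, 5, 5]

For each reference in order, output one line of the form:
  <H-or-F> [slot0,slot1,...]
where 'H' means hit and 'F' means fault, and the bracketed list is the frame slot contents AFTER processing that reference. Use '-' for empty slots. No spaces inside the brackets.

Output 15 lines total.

F [1,-,-,-]
H [1,-,-,-]
F [1,2,-,-]
H [1,2,-,-]
F [1,2,5,-]
H [1,2,5,-]
F [1,2,5,3]
H [1,2,5,3]
H [1,2,5,3]
H [1,2,5,3]
F [4,2,5,3]
H [4,2,5,3]
H [4,2,5,3]
H [4,2,5,3]
H [4,2,5,3]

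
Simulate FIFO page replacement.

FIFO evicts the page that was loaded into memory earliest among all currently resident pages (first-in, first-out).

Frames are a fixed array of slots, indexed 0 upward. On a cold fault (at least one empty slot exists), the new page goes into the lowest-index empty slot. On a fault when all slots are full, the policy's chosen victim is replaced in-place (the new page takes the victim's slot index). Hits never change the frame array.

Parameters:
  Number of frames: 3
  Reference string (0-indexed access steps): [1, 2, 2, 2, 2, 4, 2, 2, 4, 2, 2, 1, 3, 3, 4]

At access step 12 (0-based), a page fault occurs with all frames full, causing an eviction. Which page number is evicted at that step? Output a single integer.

Answer: 1

Derivation:
Step 0: ref 1 -> FAULT, frames=[1,-,-]
Step 1: ref 2 -> FAULT, frames=[1,2,-]
Step 2: ref 2 -> HIT, frames=[1,2,-]
Step 3: ref 2 -> HIT, frames=[1,2,-]
Step 4: ref 2 -> HIT, frames=[1,2,-]
Step 5: ref 4 -> FAULT, frames=[1,2,4]
Step 6: ref 2 -> HIT, frames=[1,2,4]
Step 7: ref 2 -> HIT, frames=[1,2,4]
Step 8: ref 4 -> HIT, frames=[1,2,4]
Step 9: ref 2 -> HIT, frames=[1,2,4]
Step 10: ref 2 -> HIT, frames=[1,2,4]
Step 11: ref 1 -> HIT, frames=[1,2,4]
Step 12: ref 3 -> FAULT, evict 1, frames=[3,2,4]
At step 12: evicted page 1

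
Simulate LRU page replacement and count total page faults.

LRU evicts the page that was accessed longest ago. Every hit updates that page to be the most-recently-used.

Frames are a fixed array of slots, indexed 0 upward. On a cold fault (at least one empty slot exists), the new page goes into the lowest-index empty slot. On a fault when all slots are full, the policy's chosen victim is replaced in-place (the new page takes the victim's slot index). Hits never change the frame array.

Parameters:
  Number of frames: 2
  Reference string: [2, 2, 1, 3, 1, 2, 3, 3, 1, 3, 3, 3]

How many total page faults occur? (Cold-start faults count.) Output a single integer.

Step 0: ref 2 → FAULT, frames=[2,-]
Step 1: ref 2 → HIT, frames=[2,-]
Step 2: ref 1 → FAULT, frames=[2,1]
Step 3: ref 3 → FAULT (evict 2), frames=[3,1]
Step 4: ref 1 → HIT, frames=[3,1]
Step 5: ref 2 → FAULT (evict 3), frames=[2,1]
Step 6: ref 3 → FAULT (evict 1), frames=[2,3]
Step 7: ref 3 → HIT, frames=[2,3]
Step 8: ref 1 → FAULT (evict 2), frames=[1,3]
Step 9: ref 3 → HIT, frames=[1,3]
Step 10: ref 3 → HIT, frames=[1,3]
Step 11: ref 3 → HIT, frames=[1,3]
Total faults: 6

Answer: 6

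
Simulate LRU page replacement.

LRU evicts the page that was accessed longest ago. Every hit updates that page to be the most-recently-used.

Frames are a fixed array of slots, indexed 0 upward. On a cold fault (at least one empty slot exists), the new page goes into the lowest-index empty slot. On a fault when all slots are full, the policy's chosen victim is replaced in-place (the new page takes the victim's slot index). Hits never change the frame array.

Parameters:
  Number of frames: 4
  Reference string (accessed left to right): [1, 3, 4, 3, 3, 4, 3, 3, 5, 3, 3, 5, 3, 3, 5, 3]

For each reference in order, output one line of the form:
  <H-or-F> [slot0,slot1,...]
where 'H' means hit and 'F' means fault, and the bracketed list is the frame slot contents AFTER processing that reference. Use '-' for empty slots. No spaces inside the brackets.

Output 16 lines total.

F [1,-,-,-]
F [1,3,-,-]
F [1,3,4,-]
H [1,3,4,-]
H [1,3,4,-]
H [1,3,4,-]
H [1,3,4,-]
H [1,3,4,-]
F [1,3,4,5]
H [1,3,4,5]
H [1,3,4,5]
H [1,3,4,5]
H [1,3,4,5]
H [1,3,4,5]
H [1,3,4,5]
H [1,3,4,5]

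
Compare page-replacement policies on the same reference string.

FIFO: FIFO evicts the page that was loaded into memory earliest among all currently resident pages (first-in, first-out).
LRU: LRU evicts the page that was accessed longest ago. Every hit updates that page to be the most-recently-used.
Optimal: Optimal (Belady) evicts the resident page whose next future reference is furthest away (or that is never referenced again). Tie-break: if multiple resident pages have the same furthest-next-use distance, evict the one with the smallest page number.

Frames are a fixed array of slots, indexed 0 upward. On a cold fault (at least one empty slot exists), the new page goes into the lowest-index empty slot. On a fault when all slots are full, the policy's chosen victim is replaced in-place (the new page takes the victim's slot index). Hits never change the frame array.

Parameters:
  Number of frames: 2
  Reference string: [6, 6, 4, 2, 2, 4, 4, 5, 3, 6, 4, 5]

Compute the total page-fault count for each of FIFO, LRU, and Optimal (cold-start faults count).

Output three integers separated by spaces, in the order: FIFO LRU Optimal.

--- FIFO ---
  step 0: ref 6 -> FAULT, frames=[6,-] (faults so far: 1)
  step 1: ref 6 -> HIT, frames=[6,-] (faults so far: 1)
  step 2: ref 4 -> FAULT, frames=[6,4] (faults so far: 2)
  step 3: ref 2 -> FAULT, evict 6, frames=[2,4] (faults so far: 3)
  step 4: ref 2 -> HIT, frames=[2,4] (faults so far: 3)
  step 5: ref 4 -> HIT, frames=[2,4] (faults so far: 3)
  step 6: ref 4 -> HIT, frames=[2,4] (faults so far: 3)
  step 7: ref 5 -> FAULT, evict 4, frames=[2,5] (faults so far: 4)
  step 8: ref 3 -> FAULT, evict 2, frames=[3,5] (faults so far: 5)
  step 9: ref 6 -> FAULT, evict 5, frames=[3,6] (faults so far: 6)
  step 10: ref 4 -> FAULT, evict 3, frames=[4,6] (faults so far: 7)
  step 11: ref 5 -> FAULT, evict 6, frames=[4,5] (faults so far: 8)
  FIFO total faults: 8
--- LRU ---
  step 0: ref 6 -> FAULT, frames=[6,-] (faults so far: 1)
  step 1: ref 6 -> HIT, frames=[6,-] (faults so far: 1)
  step 2: ref 4 -> FAULT, frames=[6,4] (faults so far: 2)
  step 3: ref 2 -> FAULT, evict 6, frames=[2,4] (faults so far: 3)
  step 4: ref 2 -> HIT, frames=[2,4] (faults so far: 3)
  step 5: ref 4 -> HIT, frames=[2,4] (faults so far: 3)
  step 6: ref 4 -> HIT, frames=[2,4] (faults so far: 3)
  step 7: ref 5 -> FAULT, evict 2, frames=[5,4] (faults so far: 4)
  step 8: ref 3 -> FAULT, evict 4, frames=[5,3] (faults so far: 5)
  step 9: ref 6 -> FAULT, evict 5, frames=[6,3] (faults so far: 6)
  step 10: ref 4 -> FAULT, evict 3, frames=[6,4] (faults so far: 7)
  step 11: ref 5 -> FAULT, evict 6, frames=[5,4] (faults so far: 8)
  LRU total faults: 8
--- Optimal ---
  step 0: ref 6 -> FAULT, frames=[6,-] (faults so far: 1)
  step 1: ref 6 -> HIT, frames=[6,-] (faults so far: 1)
  step 2: ref 4 -> FAULT, frames=[6,4] (faults so far: 2)
  step 3: ref 2 -> FAULT, evict 6, frames=[2,4] (faults so far: 3)
  step 4: ref 2 -> HIT, frames=[2,4] (faults so far: 3)
  step 5: ref 4 -> HIT, frames=[2,4] (faults so far: 3)
  step 6: ref 4 -> HIT, frames=[2,4] (faults so far: 3)
  step 7: ref 5 -> FAULT, evict 2, frames=[5,4] (faults so far: 4)
  step 8: ref 3 -> FAULT, evict 5, frames=[3,4] (faults so far: 5)
  step 9: ref 6 -> FAULT, evict 3, frames=[6,4] (faults so far: 6)
  step 10: ref 4 -> HIT, frames=[6,4] (faults so far: 6)
  step 11: ref 5 -> FAULT, evict 4, frames=[6,5] (faults so far: 7)
  Optimal total faults: 7

Answer: 8 8 7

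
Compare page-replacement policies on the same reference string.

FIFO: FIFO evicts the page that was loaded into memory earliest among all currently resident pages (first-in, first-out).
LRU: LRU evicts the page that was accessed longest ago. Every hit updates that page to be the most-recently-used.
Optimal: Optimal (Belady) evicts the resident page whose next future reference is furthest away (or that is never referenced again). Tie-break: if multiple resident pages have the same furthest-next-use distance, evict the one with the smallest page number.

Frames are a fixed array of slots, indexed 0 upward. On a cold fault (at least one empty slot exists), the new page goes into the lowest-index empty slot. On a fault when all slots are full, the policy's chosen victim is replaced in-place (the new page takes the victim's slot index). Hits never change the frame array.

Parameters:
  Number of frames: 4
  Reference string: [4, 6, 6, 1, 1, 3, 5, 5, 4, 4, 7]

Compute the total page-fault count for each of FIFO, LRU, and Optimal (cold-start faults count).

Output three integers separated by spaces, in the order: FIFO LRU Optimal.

Answer: 7 7 6

Derivation:
--- FIFO ---
  step 0: ref 4 -> FAULT, frames=[4,-,-,-] (faults so far: 1)
  step 1: ref 6 -> FAULT, frames=[4,6,-,-] (faults so far: 2)
  step 2: ref 6 -> HIT, frames=[4,6,-,-] (faults so far: 2)
  step 3: ref 1 -> FAULT, frames=[4,6,1,-] (faults so far: 3)
  step 4: ref 1 -> HIT, frames=[4,6,1,-] (faults so far: 3)
  step 5: ref 3 -> FAULT, frames=[4,6,1,3] (faults so far: 4)
  step 6: ref 5 -> FAULT, evict 4, frames=[5,6,1,3] (faults so far: 5)
  step 7: ref 5 -> HIT, frames=[5,6,1,3] (faults so far: 5)
  step 8: ref 4 -> FAULT, evict 6, frames=[5,4,1,3] (faults so far: 6)
  step 9: ref 4 -> HIT, frames=[5,4,1,3] (faults so far: 6)
  step 10: ref 7 -> FAULT, evict 1, frames=[5,4,7,3] (faults so far: 7)
  FIFO total faults: 7
--- LRU ---
  step 0: ref 4 -> FAULT, frames=[4,-,-,-] (faults so far: 1)
  step 1: ref 6 -> FAULT, frames=[4,6,-,-] (faults so far: 2)
  step 2: ref 6 -> HIT, frames=[4,6,-,-] (faults so far: 2)
  step 3: ref 1 -> FAULT, frames=[4,6,1,-] (faults so far: 3)
  step 4: ref 1 -> HIT, frames=[4,6,1,-] (faults so far: 3)
  step 5: ref 3 -> FAULT, frames=[4,6,1,3] (faults so far: 4)
  step 6: ref 5 -> FAULT, evict 4, frames=[5,6,1,3] (faults so far: 5)
  step 7: ref 5 -> HIT, frames=[5,6,1,3] (faults so far: 5)
  step 8: ref 4 -> FAULT, evict 6, frames=[5,4,1,3] (faults so far: 6)
  step 9: ref 4 -> HIT, frames=[5,4,1,3] (faults so far: 6)
  step 10: ref 7 -> FAULT, evict 1, frames=[5,4,7,3] (faults so far: 7)
  LRU total faults: 7
--- Optimal ---
  step 0: ref 4 -> FAULT, frames=[4,-,-,-] (faults so far: 1)
  step 1: ref 6 -> FAULT, frames=[4,6,-,-] (faults so far: 2)
  step 2: ref 6 -> HIT, frames=[4,6,-,-] (faults so far: 2)
  step 3: ref 1 -> FAULT, frames=[4,6,1,-] (faults so far: 3)
  step 4: ref 1 -> HIT, frames=[4,6,1,-] (faults so far: 3)
  step 5: ref 3 -> FAULT, frames=[4,6,1,3] (faults so far: 4)
  step 6: ref 5 -> FAULT, evict 1, frames=[4,6,5,3] (faults so far: 5)
  step 7: ref 5 -> HIT, frames=[4,6,5,3] (faults so far: 5)
  step 8: ref 4 -> HIT, frames=[4,6,5,3] (faults so far: 5)
  step 9: ref 4 -> HIT, frames=[4,6,5,3] (faults so far: 5)
  step 10: ref 7 -> FAULT, evict 3, frames=[4,6,5,7] (faults so far: 6)
  Optimal total faults: 6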